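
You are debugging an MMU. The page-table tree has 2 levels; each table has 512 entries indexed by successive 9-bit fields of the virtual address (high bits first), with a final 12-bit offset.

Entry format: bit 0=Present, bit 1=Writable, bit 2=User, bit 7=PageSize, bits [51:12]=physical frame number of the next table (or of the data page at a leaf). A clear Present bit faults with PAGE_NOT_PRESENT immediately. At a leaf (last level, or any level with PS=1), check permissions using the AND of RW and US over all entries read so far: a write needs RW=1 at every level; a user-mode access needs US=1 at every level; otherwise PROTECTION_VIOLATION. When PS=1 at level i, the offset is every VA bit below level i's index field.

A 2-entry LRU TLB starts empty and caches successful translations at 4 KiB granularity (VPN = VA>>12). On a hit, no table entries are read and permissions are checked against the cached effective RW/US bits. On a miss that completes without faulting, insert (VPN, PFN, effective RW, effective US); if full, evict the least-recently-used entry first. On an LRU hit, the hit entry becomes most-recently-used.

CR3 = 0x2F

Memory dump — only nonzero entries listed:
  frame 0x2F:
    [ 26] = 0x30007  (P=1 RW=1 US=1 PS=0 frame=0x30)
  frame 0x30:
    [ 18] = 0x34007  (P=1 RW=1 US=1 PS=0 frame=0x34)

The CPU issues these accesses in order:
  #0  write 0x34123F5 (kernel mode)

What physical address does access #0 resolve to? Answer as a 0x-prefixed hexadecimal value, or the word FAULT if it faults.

Trace:
#0 VA=0x34123F5 (w,kernel):
  L0 @0x2F[26] → 0x30007  P=1,RW=1,US=1,PS=0
  L1 @0x30[18] → 0x34007  P=1,RW=1,US=1,PS=0
  → PA=0x343F5  (2 entries read)

Access #0 PA: 0x343F5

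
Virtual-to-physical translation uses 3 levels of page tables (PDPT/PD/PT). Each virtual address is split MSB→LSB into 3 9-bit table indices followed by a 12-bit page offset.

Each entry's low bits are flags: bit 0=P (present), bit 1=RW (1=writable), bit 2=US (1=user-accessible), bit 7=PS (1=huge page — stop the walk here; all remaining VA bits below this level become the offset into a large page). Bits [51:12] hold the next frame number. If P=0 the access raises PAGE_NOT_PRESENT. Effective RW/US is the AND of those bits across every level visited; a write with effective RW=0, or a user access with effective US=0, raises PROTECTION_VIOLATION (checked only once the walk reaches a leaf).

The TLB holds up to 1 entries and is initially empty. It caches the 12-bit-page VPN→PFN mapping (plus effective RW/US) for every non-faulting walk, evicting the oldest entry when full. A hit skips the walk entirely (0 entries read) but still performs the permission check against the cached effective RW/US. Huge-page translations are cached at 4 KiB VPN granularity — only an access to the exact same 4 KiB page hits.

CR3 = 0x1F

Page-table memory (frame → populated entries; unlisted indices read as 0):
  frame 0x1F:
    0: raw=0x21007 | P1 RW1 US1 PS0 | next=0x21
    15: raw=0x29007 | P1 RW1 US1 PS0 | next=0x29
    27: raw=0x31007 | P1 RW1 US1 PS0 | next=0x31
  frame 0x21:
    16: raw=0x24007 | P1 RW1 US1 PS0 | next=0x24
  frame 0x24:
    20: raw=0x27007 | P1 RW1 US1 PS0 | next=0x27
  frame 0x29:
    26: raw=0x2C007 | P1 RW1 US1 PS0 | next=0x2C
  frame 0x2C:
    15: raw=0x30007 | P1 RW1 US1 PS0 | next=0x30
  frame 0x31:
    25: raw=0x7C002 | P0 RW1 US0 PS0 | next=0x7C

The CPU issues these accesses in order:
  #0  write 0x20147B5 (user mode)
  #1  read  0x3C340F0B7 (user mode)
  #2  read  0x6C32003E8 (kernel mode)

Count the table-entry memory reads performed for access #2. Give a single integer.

Walk each access:
#0 VA=0x20147B5 (w,user):
  L0: frame=0x1F idx=0 entry=0x21007 [P=1 RW=1 US=1 PS=0]
  L1: frame=0x21 idx=16 entry=0x24007 [P=1 RW=1 US=1 PS=0]
  L2: frame=0x24 idx=20 entry=0x27007 [P=1 RW=1 US=1 PS=0]
  → PA=0x277B5  (3 entries read)
#1 VA=0x3C340F0B7 (r,user):
  L0: frame=0x1F idx=15 entry=0x29007 [P=1 RW=1 US=1 PS=0]
  L1: frame=0x29 idx=26 entry=0x2C007 [P=1 RW=1 US=1 PS=0]
  L2: frame=0x2C idx=15 entry=0x30007 [P=1 RW=1 US=1 PS=0]
  → PA=0x300B7  (3 entries read)
#2 VA=0x6C32003E8 (r,kernel):
  L0: frame=0x1F idx=27 entry=0x31007 [P=1 RW=1 US=1 PS=0]
  L1: frame=0x31 idx=25 entry=0x7C002 [P=0 RW=1 US=0 PS=0]
  → PAGE_NOT_PRESENT  (2 entries read)

Entries read for #2: 2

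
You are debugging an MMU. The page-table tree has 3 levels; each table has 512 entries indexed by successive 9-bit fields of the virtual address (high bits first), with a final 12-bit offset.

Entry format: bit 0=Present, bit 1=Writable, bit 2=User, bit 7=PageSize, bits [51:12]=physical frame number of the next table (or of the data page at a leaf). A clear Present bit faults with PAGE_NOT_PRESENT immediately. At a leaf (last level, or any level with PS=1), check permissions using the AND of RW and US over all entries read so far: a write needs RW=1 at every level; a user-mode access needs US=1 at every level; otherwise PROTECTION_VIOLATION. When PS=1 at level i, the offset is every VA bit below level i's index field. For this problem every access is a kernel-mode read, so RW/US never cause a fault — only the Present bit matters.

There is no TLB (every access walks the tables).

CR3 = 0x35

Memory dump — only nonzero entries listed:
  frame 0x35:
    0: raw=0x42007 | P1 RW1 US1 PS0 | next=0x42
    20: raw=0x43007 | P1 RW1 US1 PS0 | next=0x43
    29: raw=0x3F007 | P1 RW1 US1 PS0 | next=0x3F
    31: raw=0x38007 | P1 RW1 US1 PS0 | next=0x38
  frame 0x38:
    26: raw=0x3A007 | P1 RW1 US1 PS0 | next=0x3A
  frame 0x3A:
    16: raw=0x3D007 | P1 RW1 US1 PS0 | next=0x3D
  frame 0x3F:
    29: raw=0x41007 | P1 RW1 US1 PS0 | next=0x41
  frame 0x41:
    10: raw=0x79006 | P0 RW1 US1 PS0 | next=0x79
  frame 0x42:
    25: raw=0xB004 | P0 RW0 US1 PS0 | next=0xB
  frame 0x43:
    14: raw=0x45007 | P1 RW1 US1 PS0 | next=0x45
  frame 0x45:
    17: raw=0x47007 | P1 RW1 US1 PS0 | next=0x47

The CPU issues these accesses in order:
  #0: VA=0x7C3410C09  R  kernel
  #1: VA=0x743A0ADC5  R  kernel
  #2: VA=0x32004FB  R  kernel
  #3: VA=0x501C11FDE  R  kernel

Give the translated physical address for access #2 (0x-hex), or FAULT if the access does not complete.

Walk each access:
#0 VA=0x7C3410C09 (r,kernel):
  L0 @0x35[31] → 0x38007  P=1,RW=1,US=1,PS=0
  L1 @0x38[26] → 0x3A007  P=1,RW=1,US=1,PS=0
  L2 @0x3A[16] → 0x3D007  P=1,RW=1,US=1,PS=0
  ⇒ phys 0x3DC09  [3 reads]
#1 VA=0x743A0ADC5 (r,kernel):
  L0 @0x35[29] → 0x3F007  P=1,RW=1,US=1,PS=0
  L1 @0x3F[29] → 0x41007  P=1,RW=1,US=1,PS=0
  L2 @0x41[10] → 0x79006  P=0,RW=1,US=1,PS=0
  ✗ PAGE_NOT_PRESENT  [3 reads]
#2 VA=0x32004FB (r,kernel):
  L0 @0x35[0] → 0x42007  P=1,RW=1,US=1,PS=0
  L1 @0x42[25] → 0xB004  P=0,RW=0,US=1,PS=0
  ✗ PAGE_NOT_PRESENT  [2 reads]
#3 VA=0x501C11FDE (r,kernel):
  L0 @0x35[20] → 0x43007  P=1,RW=1,US=1,PS=0
  L1 @0x43[14] → 0x45007  P=1,RW=1,US=1,PS=0
  L2 @0x45[17] → 0x47007  P=1,RW=1,US=1,PS=0
  ⇒ phys 0x47FDE  [3 reads]

Access #2 PA: FAULT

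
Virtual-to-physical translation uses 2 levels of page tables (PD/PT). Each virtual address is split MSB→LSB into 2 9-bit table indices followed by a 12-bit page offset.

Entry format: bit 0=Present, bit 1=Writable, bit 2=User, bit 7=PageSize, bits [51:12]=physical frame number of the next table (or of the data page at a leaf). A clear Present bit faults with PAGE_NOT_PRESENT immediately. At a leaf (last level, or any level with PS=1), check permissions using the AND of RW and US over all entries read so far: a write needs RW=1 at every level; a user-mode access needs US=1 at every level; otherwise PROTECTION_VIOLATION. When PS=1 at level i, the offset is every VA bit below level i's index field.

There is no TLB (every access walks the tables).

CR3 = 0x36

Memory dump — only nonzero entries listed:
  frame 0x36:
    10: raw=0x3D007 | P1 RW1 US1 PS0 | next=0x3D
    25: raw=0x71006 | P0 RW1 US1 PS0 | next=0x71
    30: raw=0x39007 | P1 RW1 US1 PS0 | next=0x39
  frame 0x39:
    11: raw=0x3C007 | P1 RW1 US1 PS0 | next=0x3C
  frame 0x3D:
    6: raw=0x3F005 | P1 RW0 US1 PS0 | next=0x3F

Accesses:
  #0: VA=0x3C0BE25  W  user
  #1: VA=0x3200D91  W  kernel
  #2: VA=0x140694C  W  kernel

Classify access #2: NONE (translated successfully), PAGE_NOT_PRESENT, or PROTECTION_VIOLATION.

Per-access translation:
#0 VA=0x3C0BE25 (w,user):
  lvl0: tbl 0x36, slot 30 ⇒ 0x39007 (P1/RW1/US1/PS0)
  lvl1: tbl 0x39, slot 11 ⇒ 0x3C007 (P1/RW1/US1/PS0)
  ✓ 0x3CE25  — 2 lookups
#1 VA=0x3200D91 (w,kernel):
  lvl0: tbl 0x36, slot 25 ⇒ 0x71006 (P0/RW1/US1/PS0)
  → PAGE_NOT_PRESENT  (1 entries read)
#2 VA=0x140694C (w,kernel):
  lvl0: tbl 0x36, slot 10 ⇒ 0x3D007 (P1/RW1/US1/PS0)
  lvl1: tbl 0x3D, slot 6 ⇒ 0x3F005 (P1/RW0/US1/PS0)
  → PROTECTION_VIOLATION  (2 entries read)

Access #2 fault: PROTECTION_VIOLATION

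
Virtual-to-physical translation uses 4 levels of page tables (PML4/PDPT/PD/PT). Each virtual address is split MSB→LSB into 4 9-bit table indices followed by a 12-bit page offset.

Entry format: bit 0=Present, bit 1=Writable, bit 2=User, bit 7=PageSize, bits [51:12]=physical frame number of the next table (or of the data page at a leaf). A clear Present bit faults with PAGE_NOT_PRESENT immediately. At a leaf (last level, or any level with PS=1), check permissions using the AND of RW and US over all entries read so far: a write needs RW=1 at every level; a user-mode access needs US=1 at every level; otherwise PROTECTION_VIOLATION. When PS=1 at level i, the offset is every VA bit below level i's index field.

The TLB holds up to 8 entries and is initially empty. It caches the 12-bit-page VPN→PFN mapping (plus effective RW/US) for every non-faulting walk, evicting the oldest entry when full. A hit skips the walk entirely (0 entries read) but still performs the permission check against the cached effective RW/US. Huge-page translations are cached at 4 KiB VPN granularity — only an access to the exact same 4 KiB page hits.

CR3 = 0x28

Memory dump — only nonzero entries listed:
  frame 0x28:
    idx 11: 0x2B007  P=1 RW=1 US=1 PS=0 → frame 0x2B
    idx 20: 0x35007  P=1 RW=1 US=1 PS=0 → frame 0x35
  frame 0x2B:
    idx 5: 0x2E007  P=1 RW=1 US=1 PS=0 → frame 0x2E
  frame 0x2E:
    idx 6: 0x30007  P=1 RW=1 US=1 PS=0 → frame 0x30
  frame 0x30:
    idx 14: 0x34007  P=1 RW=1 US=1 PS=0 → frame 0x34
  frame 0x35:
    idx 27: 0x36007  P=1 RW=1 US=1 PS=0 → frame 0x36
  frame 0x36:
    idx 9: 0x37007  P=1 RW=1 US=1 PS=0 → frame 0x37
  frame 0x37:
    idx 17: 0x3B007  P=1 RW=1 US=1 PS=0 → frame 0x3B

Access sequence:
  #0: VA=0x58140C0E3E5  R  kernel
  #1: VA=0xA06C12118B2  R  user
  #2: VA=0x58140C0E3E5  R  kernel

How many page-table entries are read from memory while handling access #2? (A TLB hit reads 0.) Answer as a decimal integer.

Trace:
#0 VA=0x58140C0E3E5 (r,kernel):
  L0 @0x28[11] → 0x2B007  P=1,RW=1,US=1,PS=0
  L1 @0x2B[5] → 0x2E007  P=1,RW=1,US=1,PS=0
  L2 @0x2E[6] → 0x30007  P=1,RW=1,US=1,PS=0
  L3 @0x30[14] → 0x34007  P=1,RW=1,US=1,PS=0
  → PA=0x343E5  (4 entries read)
#1 VA=0xA06C12118B2 (r,user):
  L0 @0x28[20] → 0x35007  P=1,RW=1,US=1,PS=0
  L1 @0x35[27] → 0x36007  P=1,RW=1,US=1,PS=0
  L2 @0x36[9] → 0x37007  P=1,RW=1,US=1,PS=0
  L3 @0x37[17] → 0x3B007  P=1,RW=1,US=1,PS=0
  → PA=0x3B8B2  (4 entries read)
#2 VA=0x58140C0E3E5 (r,kernel):
  TLB hit vpn=0x58140C0E → PA=0x343E5

Entries read for #2: 0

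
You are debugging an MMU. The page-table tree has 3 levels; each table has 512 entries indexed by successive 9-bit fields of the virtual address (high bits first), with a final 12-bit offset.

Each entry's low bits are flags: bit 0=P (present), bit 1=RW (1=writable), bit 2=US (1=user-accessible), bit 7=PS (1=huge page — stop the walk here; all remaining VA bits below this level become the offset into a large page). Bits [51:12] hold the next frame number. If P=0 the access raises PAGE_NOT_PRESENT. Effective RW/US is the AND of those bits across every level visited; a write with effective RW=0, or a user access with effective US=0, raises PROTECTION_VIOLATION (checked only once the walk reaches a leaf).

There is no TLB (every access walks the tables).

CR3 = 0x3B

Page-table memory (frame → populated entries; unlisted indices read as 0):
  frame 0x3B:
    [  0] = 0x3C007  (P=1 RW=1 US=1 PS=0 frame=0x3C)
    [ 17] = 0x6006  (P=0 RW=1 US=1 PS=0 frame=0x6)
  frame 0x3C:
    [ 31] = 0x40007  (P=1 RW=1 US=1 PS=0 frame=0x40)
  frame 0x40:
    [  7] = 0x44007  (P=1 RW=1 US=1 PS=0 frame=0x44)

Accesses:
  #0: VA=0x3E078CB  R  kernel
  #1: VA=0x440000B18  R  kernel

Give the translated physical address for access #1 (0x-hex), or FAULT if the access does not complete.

Walk each access:
#0 VA=0x3E078CB (r,kernel):
  L0: frame=0x3B idx=0 entry=0x3C007 [P=1 RW=1 US=1 PS=0]
  L1: frame=0x3C idx=31 entry=0x40007 [P=1 RW=1 US=1 PS=0]
  L2: frame=0x40 idx=7 entry=0x44007 [P=1 RW=1 US=1 PS=0]
  → PA=0x448CB  (3 entries read)
#1 VA=0x440000B18 (r,kernel):
  L0: frame=0x3B idx=17 entry=0x6006 [P=0 RW=1 US=1 PS=0]
  ⇒ fault: PAGE_NOT_PRESENT  — 1 lookups

Access #1 PA: FAULT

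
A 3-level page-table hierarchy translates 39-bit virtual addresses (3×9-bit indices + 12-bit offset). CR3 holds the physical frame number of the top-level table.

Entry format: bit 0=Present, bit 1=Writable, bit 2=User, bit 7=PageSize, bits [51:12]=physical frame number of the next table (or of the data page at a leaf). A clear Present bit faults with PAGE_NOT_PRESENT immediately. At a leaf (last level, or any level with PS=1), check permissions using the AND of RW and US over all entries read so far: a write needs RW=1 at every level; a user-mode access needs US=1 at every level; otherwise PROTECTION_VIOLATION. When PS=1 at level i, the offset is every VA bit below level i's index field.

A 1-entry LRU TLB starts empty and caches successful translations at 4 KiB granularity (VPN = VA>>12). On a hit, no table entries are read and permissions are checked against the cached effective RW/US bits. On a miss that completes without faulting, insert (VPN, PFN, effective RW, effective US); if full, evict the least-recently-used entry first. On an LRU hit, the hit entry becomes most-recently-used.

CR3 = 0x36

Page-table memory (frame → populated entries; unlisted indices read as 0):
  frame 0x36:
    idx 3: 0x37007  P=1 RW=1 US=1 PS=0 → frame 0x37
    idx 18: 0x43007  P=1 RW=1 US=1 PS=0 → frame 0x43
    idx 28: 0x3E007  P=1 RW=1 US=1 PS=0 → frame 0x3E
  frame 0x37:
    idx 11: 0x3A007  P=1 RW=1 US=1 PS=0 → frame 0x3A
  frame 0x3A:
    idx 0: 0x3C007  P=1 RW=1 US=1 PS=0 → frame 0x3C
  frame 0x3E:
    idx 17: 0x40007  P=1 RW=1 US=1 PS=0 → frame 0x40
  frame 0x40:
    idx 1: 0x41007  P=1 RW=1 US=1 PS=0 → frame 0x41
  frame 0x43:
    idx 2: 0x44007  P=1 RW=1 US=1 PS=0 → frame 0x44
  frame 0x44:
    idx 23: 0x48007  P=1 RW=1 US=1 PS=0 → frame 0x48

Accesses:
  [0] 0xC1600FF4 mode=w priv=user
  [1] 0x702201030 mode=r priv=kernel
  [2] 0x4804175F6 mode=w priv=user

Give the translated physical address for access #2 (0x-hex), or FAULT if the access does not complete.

Per-access translation:
#0 VA=0xC1600FF4 (w,user):
  L0: frame=0x36 idx=3 entry=0x37007 [P=1 RW=1 US=1 PS=0]
  L1: frame=0x37 idx=11 entry=0x3A007 [P=1 RW=1 US=1 PS=0]
  L2: frame=0x3A idx=0 entry=0x3C007 [P=1 RW=1 US=1 PS=0]
  ✓ 0x3CFF4  — 3 lookups
#1 VA=0x702201030 (r,kernel):
  L0: frame=0x36 idx=28 entry=0x3E007 [P=1 RW=1 US=1 PS=0]
  L1: frame=0x3E idx=17 entry=0x40007 [P=1 RW=1 US=1 PS=0]
  L2: frame=0x40 idx=1 entry=0x41007 [P=1 RW=1 US=1 PS=0]
  ✓ 0x41030  — 3 lookups
#2 VA=0x4804175F6 (w,user):
  L0: frame=0x36 idx=18 entry=0x43007 [P=1 RW=1 US=1 PS=0]
  L1: frame=0x43 idx=2 entry=0x44007 [P=1 RW=1 US=1 PS=0]
  L2: frame=0x44 idx=23 entry=0x48007 [P=1 RW=1 US=1 PS=0]
  ✓ 0x485F6  — 3 lookups

Access #2 PA: 0x485F6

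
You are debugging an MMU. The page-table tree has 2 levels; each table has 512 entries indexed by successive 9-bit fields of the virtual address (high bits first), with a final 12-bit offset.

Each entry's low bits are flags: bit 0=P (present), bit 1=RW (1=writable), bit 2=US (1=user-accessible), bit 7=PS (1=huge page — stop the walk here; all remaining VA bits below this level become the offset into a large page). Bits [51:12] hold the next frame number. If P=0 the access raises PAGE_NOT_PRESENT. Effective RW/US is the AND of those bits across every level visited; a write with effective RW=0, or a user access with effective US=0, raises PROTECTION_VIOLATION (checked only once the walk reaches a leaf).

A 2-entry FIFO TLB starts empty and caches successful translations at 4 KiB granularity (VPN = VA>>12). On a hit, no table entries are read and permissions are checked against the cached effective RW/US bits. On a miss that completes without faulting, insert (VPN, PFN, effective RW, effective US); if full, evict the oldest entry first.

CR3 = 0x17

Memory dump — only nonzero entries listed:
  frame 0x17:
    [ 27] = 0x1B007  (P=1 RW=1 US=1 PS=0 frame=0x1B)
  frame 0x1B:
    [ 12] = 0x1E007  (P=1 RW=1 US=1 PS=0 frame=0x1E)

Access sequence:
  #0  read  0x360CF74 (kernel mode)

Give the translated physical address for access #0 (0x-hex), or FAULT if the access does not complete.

Walk each access:
#0 VA=0x360CF74 (r,kernel):
  lvl0: tbl 0x17, slot 27 ⇒ 0x1B007 (P1/RW1/US1/PS0)
  lvl1: tbl 0x1B, slot 12 ⇒ 0x1E007 (P1/RW1/US1/PS0)
  → PA=0x1EF74  (2 entries read)

Access #0 PA: 0x1EF74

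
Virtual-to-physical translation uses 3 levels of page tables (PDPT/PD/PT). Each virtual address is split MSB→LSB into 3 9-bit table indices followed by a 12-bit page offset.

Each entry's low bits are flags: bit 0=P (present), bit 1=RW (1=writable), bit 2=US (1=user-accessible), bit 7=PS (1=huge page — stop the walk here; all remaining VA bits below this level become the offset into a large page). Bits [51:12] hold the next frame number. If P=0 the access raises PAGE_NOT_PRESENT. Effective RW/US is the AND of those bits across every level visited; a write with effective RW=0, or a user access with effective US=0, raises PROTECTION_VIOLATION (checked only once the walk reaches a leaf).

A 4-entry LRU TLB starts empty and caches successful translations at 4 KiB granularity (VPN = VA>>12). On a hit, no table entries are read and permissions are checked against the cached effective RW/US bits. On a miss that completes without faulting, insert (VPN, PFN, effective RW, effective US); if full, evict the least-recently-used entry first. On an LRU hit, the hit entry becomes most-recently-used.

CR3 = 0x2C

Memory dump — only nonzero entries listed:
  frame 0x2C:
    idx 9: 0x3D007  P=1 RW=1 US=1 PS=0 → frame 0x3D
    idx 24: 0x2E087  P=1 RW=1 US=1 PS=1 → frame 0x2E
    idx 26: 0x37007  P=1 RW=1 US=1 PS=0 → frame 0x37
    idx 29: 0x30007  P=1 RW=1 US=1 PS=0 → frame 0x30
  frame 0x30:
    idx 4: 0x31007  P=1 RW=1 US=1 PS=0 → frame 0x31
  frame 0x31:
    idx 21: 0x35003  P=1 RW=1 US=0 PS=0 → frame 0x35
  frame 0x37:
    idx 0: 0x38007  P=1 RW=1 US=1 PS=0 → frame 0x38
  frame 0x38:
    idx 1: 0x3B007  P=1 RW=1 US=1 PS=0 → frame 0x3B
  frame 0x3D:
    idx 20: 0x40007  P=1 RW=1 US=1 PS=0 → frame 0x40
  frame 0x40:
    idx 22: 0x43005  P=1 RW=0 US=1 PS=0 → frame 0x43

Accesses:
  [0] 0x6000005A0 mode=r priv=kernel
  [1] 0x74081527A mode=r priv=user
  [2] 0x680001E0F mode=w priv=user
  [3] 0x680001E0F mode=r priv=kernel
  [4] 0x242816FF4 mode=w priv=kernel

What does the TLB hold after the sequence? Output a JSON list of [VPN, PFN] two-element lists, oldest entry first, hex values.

Walk each access:
#0 VA=0x6000005A0 (r,kernel):
  lvl0: tbl 0x2C, slot 24 ⇒ 0x2E087 (P1/RW1/US1/PS1)
  ✓ 0x2E5A0 (huge @L0)  — 1 lookups
#1 VA=0x74081527A (r,user):
  lvl0: tbl 0x2C, slot 29 ⇒ 0x30007 (P1/RW1/US1/PS0)
  lvl1: tbl 0x30, slot 4 ⇒ 0x31007 (P1/RW1/US1/PS0)
  lvl2: tbl 0x31, slot 21 ⇒ 0x35003 (P1/RW1/US0/PS0)
  ⇒ fault: PROTECTION_VIOLATION  — 3 lookups
#2 VA=0x680001E0F (w,user):
  lvl0: tbl 0x2C, slot 26 ⇒ 0x37007 (P1/RW1/US1/PS0)
  lvl1: tbl 0x37, slot 0 ⇒ 0x38007 (P1/RW1/US1/PS0)
  lvl2: tbl 0x38, slot 1 ⇒ 0x3B007 (P1/RW1/US1/PS0)
  ✓ 0x3BE0F  — 3 lookups
#3 VA=0x680001E0F (r,kernel):
  TLB hit vpn=0x680001 → PA=0x3BE0F
#4 VA=0x242816FF4 (w,kernel):
  lvl0: tbl 0x2C, slot 9 ⇒ 0x3D007 (P1/RW1/US1/PS0)
  lvl1: tbl 0x3D, slot 20 ⇒ 0x40007 (P1/RW1/US1/PS0)
  lvl2: tbl 0x40, slot 22 ⇒ 0x43005 (P1/RW0/US1/PS0)
  ⇒ fault: PROTECTION_VIOLATION  — 3 lookups

TLB: [["0x600000", "0x2E"], ["0x680001", "0x3B"]]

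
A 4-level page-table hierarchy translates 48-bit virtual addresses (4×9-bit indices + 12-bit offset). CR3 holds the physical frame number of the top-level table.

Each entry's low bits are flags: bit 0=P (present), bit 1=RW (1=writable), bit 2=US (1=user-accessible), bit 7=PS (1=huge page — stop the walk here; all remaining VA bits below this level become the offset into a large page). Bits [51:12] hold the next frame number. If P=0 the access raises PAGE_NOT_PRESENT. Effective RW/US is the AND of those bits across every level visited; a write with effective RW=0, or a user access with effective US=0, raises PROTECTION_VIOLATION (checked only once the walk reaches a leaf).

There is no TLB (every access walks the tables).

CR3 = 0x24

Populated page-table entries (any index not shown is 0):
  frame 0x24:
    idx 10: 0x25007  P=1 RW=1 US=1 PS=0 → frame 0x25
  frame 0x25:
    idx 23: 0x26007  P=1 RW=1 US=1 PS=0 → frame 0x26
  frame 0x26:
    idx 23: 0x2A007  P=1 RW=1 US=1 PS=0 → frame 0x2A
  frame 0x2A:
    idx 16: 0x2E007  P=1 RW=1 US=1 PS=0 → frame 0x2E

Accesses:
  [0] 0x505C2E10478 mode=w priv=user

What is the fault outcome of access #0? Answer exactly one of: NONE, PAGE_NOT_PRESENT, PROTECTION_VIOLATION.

Trace:
#0 VA=0x505C2E10478 (w,user):
  L0 @0x24[10] → 0x25007  P=1,RW=1,US=1,PS=0
  L1 @0x25[23] → 0x26007  P=1,RW=1,US=1,PS=0
  L2 @0x26[23] → 0x2A007  P=1,RW=1,US=1,PS=0
  L3 @0x2A[16] → 0x2E007  P=1,RW=1,US=1,PS=0
  ⇒ phys 0x2E478  [4 reads]

Access #0 fault: NONE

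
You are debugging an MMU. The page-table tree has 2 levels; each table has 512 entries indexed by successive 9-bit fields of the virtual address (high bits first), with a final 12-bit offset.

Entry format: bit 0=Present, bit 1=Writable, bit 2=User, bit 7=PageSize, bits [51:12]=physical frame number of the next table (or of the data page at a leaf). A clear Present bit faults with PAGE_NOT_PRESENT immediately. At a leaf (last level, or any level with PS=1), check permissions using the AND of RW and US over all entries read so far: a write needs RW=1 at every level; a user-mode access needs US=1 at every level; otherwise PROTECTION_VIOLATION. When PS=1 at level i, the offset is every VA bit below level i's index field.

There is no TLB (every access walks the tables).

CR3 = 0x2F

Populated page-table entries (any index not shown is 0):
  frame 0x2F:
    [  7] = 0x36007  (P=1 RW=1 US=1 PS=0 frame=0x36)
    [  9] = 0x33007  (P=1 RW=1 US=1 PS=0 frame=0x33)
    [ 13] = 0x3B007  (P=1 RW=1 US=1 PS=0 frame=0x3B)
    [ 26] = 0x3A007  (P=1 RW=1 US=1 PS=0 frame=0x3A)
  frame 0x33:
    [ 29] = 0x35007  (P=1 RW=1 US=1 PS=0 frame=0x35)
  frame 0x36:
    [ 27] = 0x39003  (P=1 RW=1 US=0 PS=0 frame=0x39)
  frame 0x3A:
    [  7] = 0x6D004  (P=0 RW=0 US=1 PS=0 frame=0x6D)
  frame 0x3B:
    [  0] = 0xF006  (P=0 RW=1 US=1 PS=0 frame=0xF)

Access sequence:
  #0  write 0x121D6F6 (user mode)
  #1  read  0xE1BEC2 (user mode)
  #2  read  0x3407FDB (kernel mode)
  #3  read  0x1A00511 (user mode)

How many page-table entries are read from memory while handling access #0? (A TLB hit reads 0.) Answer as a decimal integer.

Walk each access:
#0 VA=0x121D6F6 (w,user):
  [0] read 0x2F idx=9: raw=0x33007 flags P=1 W=1 U=1 S=0
  [1] read 0x33 idx=29: raw=0x35007 flags P=1 W=1 U=1 S=0
  ⇒ phys 0x356F6  [2 reads]
#1 VA=0xE1BEC2 (r,user):
  [0] read 0x2F idx=7: raw=0x36007 flags P=1 W=1 U=1 S=0
  [1] read 0x36 idx=27: raw=0x39003 flags P=1 W=1 U=0 S=0
  → PROTECTION_VIOLATION  (2 entries read)
#2 VA=0x3407FDB (r,kernel):
  [0] read 0x2F idx=26: raw=0x3A007 flags P=1 W=1 U=1 S=0
  [1] read 0x3A idx=7: raw=0x6D004 flags P=0 W=0 U=1 S=0
  → PAGE_NOT_PRESENT  (2 entries read)
#3 VA=0x1A00511 (r,user):
  [0] read 0x2F idx=13: raw=0x3B007 flags P=1 W=1 U=1 S=0
  [1] read 0x3B idx=0: raw=0xF006 flags P=0 W=1 U=1 S=0
  → PAGE_NOT_PRESENT  (2 entries read)

Entries read for #0: 2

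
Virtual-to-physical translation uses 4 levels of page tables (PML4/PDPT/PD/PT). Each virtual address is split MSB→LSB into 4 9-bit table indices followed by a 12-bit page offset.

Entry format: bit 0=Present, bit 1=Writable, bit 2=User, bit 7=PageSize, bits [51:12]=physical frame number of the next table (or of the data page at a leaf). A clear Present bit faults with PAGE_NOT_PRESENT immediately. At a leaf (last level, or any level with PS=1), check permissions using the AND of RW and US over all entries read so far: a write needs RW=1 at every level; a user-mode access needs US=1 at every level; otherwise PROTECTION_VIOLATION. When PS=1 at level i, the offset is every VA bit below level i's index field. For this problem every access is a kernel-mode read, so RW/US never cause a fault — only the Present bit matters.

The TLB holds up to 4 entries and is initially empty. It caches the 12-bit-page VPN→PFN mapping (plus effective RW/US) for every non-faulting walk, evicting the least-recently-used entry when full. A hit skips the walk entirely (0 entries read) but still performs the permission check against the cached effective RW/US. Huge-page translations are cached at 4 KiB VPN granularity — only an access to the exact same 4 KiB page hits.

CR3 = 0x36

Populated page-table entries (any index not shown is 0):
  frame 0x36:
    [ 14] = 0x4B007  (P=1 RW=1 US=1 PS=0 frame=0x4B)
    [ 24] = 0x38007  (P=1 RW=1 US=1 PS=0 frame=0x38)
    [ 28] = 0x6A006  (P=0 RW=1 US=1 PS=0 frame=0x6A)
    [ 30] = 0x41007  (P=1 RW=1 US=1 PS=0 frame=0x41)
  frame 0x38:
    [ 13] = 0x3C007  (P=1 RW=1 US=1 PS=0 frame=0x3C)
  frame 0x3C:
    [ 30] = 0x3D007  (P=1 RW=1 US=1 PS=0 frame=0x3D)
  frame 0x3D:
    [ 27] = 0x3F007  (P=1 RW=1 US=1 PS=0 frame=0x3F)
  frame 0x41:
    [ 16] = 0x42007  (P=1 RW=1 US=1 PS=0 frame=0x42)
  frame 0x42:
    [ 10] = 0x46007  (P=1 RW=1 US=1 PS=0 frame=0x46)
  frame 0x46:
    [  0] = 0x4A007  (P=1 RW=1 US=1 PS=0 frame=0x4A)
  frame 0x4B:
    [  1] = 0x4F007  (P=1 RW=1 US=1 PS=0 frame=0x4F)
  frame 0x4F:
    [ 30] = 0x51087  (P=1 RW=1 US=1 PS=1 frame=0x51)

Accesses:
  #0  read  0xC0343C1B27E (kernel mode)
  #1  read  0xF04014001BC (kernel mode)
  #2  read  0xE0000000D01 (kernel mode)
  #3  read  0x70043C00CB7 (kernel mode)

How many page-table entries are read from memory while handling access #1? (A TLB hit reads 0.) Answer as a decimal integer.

Trace:
#0 VA=0xC0343C1B27E (r,kernel):
  L0: frame=0x36 idx=24 entry=0x38007 [P=1 RW=1 US=1 PS=0]
  L1: frame=0x38 idx=13 entry=0x3C007 [P=1 RW=1 US=1 PS=0]
  L2: frame=0x3C idx=30 entry=0x3D007 [P=1 RW=1 US=1 PS=0]
  L3: frame=0x3D idx=27 entry=0x3F007 [P=1 RW=1 US=1 PS=0]
  ⇒ phys 0x3F27E  [4 reads]
#1 VA=0xF04014001BC (r,kernel):
  L0: frame=0x36 idx=30 entry=0x41007 [P=1 RW=1 US=1 PS=0]
  L1: frame=0x41 idx=16 entry=0x42007 [P=1 RW=1 US=1 PS=0]
  L2: frame=0x42 idx=10 entry=0x46007 [P=1 RW=1 US=1 PS=0]
  L3: frame=0x46 idx=0 entry=0x4A007 [P=1 RW=1 US=1 PS=0]
  ⇒ phys 0x4A1BC  [4 reads]
#2 VA=0xE0000000D01 (r,kernel):
  L0: frame=0x36 idx=28 entry=0x6A006 [P=0 RW=1 US=1 PS=0]
  → PAGE_NOT_PRESENT  (1 entries read)
#3 VA=0x70043C00CB7 (r,kernel):
  L0: frame=0x36 idx=14 entry=0x4B007 [P=1 RW=1 US=1 PS=0]
  L1: frame=0x4B idx=1 entry=0x4F007 [P=1 RW=1 US=1 PS=0]
  L2: frame=0x4F idx=30 entry=0x51087 [P=1 RW=1 US=1 PS=1]
  ⇒ phys 0x51CB7 (huge @L2)  [3 reads]

Entries read for #1: 4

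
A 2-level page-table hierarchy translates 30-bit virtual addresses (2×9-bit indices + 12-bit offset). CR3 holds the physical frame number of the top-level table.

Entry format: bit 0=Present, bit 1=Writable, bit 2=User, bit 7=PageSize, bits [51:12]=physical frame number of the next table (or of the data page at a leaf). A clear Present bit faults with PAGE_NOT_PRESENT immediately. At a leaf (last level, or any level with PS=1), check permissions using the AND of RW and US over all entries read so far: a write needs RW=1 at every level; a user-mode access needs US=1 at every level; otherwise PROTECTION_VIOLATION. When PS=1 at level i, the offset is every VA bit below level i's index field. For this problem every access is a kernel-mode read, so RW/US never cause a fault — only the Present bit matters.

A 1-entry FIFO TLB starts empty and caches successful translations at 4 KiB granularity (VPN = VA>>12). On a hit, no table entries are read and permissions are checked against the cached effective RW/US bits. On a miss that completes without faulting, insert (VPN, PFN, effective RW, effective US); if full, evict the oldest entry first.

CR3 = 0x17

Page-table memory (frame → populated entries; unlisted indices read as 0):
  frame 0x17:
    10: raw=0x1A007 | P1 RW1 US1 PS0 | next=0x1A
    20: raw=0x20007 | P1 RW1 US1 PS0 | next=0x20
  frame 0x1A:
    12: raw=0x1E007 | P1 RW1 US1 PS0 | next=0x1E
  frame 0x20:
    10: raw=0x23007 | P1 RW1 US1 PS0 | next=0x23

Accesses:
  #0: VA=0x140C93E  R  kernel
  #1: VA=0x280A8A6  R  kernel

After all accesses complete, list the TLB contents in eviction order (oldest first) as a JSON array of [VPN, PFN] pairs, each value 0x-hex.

Trace:
#0 VA=0x140C93E (r,kernel):
  [0] read 0x17 idx=10: raw=0x1A007 flags P=1 W=1 U=1 S=0
  [1] read 0x1A idx=12: raw=0x1E007 flags P=1 W=1 U=1 S=0
  → PA=0x1E93E  (2 entries read)
#1 VA=0x280A8A6 (r,kernel):
  [0] read 0x17 idx=20: raw=0x20007 flags P=1 W=1 U=1 S=0
  [1] read 0x20 idx=10: raw=0x23007 flags P=1 W=1 U=1 S=0
  → PA=0x238A6  (2 entries read)

TLB: [["0x280A", "0x23"]]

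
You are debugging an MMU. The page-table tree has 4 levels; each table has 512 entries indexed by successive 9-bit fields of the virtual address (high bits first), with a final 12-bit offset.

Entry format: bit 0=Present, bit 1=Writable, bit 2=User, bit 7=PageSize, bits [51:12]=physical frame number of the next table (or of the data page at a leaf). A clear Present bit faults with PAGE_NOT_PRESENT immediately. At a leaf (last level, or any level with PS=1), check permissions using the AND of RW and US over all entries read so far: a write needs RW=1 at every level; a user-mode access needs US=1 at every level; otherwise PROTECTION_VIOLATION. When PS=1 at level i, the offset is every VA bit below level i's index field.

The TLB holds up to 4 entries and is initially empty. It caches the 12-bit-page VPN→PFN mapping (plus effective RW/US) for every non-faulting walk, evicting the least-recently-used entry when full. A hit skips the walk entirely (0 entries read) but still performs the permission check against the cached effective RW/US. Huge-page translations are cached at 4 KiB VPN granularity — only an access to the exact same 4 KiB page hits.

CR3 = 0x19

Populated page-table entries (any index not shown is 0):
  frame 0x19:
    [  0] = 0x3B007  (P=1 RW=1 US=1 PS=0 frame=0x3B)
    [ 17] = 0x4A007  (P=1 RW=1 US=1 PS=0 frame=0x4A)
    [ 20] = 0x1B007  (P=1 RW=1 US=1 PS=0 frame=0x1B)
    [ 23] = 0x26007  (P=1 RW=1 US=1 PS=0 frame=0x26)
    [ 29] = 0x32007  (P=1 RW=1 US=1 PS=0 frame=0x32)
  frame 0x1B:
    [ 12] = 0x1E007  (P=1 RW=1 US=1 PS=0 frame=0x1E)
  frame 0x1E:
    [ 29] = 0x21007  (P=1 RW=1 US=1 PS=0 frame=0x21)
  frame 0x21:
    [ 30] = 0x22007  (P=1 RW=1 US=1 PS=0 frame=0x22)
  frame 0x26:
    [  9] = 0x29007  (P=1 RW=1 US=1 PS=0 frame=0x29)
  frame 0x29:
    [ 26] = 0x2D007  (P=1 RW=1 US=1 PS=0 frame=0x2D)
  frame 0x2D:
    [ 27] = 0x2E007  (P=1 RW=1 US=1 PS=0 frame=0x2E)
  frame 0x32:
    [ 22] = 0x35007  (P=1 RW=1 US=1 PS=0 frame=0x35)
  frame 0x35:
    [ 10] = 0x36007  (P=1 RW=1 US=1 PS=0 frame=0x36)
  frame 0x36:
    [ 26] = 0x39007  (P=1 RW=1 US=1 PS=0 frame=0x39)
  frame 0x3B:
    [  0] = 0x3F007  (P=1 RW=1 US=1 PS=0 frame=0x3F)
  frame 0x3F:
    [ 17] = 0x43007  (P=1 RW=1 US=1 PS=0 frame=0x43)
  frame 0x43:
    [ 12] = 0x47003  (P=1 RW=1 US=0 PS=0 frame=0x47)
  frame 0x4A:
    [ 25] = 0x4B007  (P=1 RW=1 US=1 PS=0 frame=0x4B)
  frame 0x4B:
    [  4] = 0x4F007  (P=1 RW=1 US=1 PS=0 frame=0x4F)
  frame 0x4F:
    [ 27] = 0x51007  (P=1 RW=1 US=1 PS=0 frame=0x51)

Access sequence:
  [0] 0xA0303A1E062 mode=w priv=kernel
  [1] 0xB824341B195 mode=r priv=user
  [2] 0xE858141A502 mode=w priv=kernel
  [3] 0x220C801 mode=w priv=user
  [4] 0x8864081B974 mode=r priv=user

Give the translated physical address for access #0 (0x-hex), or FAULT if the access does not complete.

Per-access translation:
#0 VA=0xA0303A1E062 (w,kernel):
  L0: frame=0x19 idx=20 entry=0x1B007 [P=1 RW=1 US=1 PS=0]
  L1: frame=0x1B idx=12 entry=0x1E007 [P=1 RW=1 US=1 PS=0]
  L2: frame=0x1E idx=29 entry=0x21007 [P=1 RW=1 US=1 PS=0]
  L3: frame=0x21 idx=30 entry=0x22007 [P=1 RW=1 US=1 PS=0]
  ⇒ phys 0x22062  [4 reads]
#1 VA=0xB824341B195 (r,user):
  L0: frame=0x19 idx=23 entry=0x26007 [P=1 RW=1 US=1 PS=0]
  L1: frame=0x26 idx=9 entry=0x29007 [P=1 RW=1 US=1 PS=0]
  L2: frame=0x29 idx=26 entry=0x2D007 [P=1 RW=1 US=1 PS=0]
  L3: frame=0x2D idx=27 entry=0x2E007 [P=1 RW=1 US=1 PS=0]
  ⇒ phys 0x2E195  [4 reads]
#2 VA=0xE858141A502 (w,kernel):
  L0: frame=0x19 idx=29 entry=0x32007 [P=1 RW=1 US=1 PS=0]
  L1: frame=0x32 idx=22 entry=0x35007 [P=1 RW=1 US=1 PS=0]
  L2: frame=0x35 idx=10 entry=0x36007 [P=1 RW=1 US=1 PS=0]
  L3: frame=0x36 idx=26 entry=0x39007 [P=1 RW=1 US=1 PS=0]
  ⇒ phys 0x39502  [4 reads]
#3 VA=0x220C801 (w,user):
  L0: frame=0x19 idx=0 entry=0x3B007 [P=1 RW=1 US=1 PS=0]
  L1: frame=0x3B idx=0 entry=0x3F007 [P=1 RW=1 US=1 PS=0]
  L2: frame=0x3F idx=17 entry=0x43007 [P=1 RW=1 US=1 PS=0]
  L3: frame=0x43 idx=12 entry=0x47003 [P=1 RW=1 US=0 PS=0]
  ⇒ fault: PROTECTION_VIOLATION  — 4 lookups
#4 VA=0x8864081B974 (r,user):
  L0: frame=0x19 idx=17 entry=0x4A007 [P=1 RW=1 US=1 PS=0]
  L1: frame=0x4A idx=25 entry=0x4B007 [P=1 RW=1 US=1 PS=0]
  L2: frame=0x4B idx=4 entry=0x4F007 [P=1 RW=1 US=1 PS=0]
  L3: frame=0x4F idx=27 entry=0x51007 [P=1 RW=1 US=1 PS=0]
  ⇒ phys 0x51974  [4 reads]

Access #0 PA: 0x22062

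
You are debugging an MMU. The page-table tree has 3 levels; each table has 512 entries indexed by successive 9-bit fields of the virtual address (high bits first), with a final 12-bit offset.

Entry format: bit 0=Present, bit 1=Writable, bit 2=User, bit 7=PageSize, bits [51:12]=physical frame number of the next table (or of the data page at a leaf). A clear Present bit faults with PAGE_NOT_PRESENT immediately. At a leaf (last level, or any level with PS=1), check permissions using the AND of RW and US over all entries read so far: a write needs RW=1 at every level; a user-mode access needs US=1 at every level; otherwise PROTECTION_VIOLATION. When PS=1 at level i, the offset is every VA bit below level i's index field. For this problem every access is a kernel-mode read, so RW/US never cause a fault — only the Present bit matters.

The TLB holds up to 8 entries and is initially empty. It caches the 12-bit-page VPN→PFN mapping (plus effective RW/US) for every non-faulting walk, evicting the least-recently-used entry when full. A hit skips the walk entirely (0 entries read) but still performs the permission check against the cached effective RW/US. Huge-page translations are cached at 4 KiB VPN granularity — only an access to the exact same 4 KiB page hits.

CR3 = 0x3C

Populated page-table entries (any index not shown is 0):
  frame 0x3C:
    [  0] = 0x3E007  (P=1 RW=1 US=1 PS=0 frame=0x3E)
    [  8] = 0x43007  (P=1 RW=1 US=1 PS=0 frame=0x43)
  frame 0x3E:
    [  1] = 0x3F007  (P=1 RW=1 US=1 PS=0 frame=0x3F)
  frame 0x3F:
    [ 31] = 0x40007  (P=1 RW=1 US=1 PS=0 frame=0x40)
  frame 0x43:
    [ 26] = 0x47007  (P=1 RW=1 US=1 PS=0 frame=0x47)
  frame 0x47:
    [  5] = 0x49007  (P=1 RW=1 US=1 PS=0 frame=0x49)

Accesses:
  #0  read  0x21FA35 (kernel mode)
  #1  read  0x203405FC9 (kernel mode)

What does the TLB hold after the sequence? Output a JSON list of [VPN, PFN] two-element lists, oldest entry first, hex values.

Trace:
#0 VA=0x21FA35 (r,kernel):
  L0 @0x3C[0] → 0x3E007  P=1,RW=1,US=1,PS=0
  L1 @0x3E[1] → 0x3F007  P=1,RW=1,US=1,PS=0
  L2 @0x3F[31] → 0x40007  P=1,RW=1,US=1,PS=0
  ⇒ phys 0x40A35  [3 reads]
#1 VA=0x203405FC9 (r,kernel):
  L0 @0x3C[8] → 0x43007  P=1,RW=1,US=1,PS=0
  L1 @0x43[26] → 0x47007  P=1,RW=1,US=1,PS=0
  L2 @0x47[5] → 0x49007  P=1,RW=1,US=1,PS=0
  ⇒ phys 0x49FC9  [3 reads]

TLB: [["0x21F", "0x40"], ["0x203405", "0x49"]]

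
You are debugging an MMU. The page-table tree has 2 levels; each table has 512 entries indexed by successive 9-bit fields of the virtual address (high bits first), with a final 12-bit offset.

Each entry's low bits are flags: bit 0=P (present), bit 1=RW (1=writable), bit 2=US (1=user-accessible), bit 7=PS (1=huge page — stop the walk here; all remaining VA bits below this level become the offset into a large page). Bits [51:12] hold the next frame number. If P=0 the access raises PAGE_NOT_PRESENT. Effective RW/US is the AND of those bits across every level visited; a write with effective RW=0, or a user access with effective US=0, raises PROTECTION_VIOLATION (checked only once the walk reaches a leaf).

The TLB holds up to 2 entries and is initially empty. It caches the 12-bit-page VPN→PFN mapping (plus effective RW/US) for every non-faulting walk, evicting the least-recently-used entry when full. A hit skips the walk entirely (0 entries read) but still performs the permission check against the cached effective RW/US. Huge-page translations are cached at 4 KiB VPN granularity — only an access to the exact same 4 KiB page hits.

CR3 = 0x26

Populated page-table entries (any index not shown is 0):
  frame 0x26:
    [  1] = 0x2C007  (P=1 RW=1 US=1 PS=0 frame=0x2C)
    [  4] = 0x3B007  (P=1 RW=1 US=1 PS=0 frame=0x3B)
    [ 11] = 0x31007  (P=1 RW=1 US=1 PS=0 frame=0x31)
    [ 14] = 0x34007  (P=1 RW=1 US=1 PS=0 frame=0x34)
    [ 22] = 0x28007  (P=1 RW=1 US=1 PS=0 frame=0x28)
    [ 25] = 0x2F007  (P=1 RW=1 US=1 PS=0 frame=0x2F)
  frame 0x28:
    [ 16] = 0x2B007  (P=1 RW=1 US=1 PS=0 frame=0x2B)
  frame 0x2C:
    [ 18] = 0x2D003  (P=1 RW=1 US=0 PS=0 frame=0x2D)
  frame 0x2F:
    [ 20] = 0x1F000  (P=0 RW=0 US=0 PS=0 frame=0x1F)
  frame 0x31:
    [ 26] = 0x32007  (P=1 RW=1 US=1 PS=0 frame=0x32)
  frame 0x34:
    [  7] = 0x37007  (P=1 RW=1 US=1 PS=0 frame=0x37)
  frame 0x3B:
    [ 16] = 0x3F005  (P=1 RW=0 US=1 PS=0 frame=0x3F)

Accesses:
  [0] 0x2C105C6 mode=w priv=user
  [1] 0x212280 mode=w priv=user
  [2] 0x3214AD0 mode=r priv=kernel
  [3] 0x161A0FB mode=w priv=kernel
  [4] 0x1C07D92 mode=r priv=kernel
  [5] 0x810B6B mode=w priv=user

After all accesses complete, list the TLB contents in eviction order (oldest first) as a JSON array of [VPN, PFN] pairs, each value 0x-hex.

Trace:
#0 VA=0x2C105C6 (w,user):
  [0] read 0x26 idx=22: raw=0x28007 flags P=1 W=1 U=1 S=0
  [1] read 0x28 idx=16: raw=0x2B007 flags P=1 W=1 U=1 S=0
  → PA=0x2B5C6  (2 entries read)
#1 VA=0x212280 (w,user):
  [0] read 0x26 idx=1: raw=0x2C007 flags P=1 W=1 U=1 S=0
  [1] read 0x2C idx=18: raw=0x2D003 flags P=1 W=1 U=0 S=0
  ✗ PROTECTION_VIOLATION  [2 reads]
#2 VA=0x3214AD0 (r,kernel):
  [0] read 0x26 idx=25: raw=0x2F007 flags P=1 W=1 U=1 S=0
  [1] read 0x2F idx=20: raw=0x1F000 flags P=0 W=0 U=0 S=0
  ✗ PAGE_NOT_PRESENT  [2 reads]
#3 VA=0x161A0FB (w,kernel):
  [0] read 0x26 idx=11: raw=0x31007 flags P=1 W=1 U=1 S=0
  [1] read 0x31 idx=26: raw=0x32007 flags P=1 W=1 U=1 S=0
  → PA=0x320FB  (2 entries read)
#4 VA=0x1C07D92 (r,kernel):
  [0] read 0x26 idx=14: raw=0x34007 flags P=1 W=1 U=1 S=0
  [1] read 0x34 idx=7: raw=0x37007 flags P=1 W=1 U=1 S=0
  → PA=0x37D92  (2 entries read)
#5 VA=0x810B6B (w,user):
  [0] read 0x26 idx=4: raw=0x3B007 flags P=1 W=1 U=1 S=0
  [1] read 0x3B idx=16: raw=0x3F005 flags P=1 W=0 U=1 S=0
  ✗ PROTECTION_VIOLATION  [2 reads]

TLB: [["0x161A", "0x32"], ["0x1C07", "0x37"]]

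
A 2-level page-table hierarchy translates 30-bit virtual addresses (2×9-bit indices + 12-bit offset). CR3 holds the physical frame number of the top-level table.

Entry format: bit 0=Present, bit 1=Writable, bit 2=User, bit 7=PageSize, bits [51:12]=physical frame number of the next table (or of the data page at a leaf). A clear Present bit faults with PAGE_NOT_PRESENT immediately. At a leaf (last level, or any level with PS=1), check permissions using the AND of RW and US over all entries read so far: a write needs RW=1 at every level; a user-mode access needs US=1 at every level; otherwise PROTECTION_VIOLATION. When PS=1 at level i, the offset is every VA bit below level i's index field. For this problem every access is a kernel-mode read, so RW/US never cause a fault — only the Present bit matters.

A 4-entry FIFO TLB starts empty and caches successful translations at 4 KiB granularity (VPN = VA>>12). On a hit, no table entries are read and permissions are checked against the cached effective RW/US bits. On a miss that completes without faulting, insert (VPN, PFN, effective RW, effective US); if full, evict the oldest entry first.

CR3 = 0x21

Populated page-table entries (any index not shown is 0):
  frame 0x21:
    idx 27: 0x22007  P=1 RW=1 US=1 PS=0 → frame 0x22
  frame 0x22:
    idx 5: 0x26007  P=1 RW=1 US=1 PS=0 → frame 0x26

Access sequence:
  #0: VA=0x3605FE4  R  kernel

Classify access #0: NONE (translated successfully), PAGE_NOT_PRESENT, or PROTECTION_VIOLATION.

Per-access translation:
#0 VA=0x3605FE4 (r,kernel):
  lvl0: tbl 0x21, slot 27 ⇒ 0x22007 (P1/RW1/US1/PS0)
  lvl1: tbl 0x22, slot 5 ⇒ 0x26007 (P1/RW1/US1/PS0)
  ⇒ phys 0x26FE4  [2 reads]

Access #0 fault: NONE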